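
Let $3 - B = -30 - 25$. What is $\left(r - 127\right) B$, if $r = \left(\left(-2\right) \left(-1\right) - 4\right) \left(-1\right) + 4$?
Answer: $-7018$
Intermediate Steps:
$B = 58$ ($B = 3 - \left(-30 - 25\right) = 3 - -55 = 3 + 55 = 58$)
$r = 6$ ($r = \left(2 - 4\right) \left(-1\right) + 4 = \left(-2\right) \left(-1\right) + 4 = 2 + 4 = 6$)
$\left(r - 127\right) B = \left(6 - 127\right) 58 = \left(-121\right) 58 = -7018$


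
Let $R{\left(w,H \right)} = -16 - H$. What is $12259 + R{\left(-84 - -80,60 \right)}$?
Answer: $12183$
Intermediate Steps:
$12259 + R{\left(-84 - -80,60 \right)} = 12259 - 76 = 12183$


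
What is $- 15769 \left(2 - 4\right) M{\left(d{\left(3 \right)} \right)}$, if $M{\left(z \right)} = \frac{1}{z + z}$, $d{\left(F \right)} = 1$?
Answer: $15769$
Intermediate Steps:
$M{\left(z \right)} = \frac{1}{2 z}$
$- 15769 \left(2 - 4\right) M{\left(d{\left(3 \right)} \right)} = - 15769 \left(2 - 4\right) \frac{1}{2 \cdot 1} = - 15769 \left(- 2 \cdot \frac{1}{2} \cdot 1\right) = - 15769 \left(\left(-2\right) \frac{1}{2}\right) = \left(-15769\right) \left(-1\right) = 15769$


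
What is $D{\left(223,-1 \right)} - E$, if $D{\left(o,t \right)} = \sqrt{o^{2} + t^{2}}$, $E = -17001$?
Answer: $17001 + \sqrt{49730} \approx 17224.0$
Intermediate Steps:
$D{\left(223,-1 \right)} - E = \sqrt{223^{2} + \left(-1\right)^{2}} - -17001 = \sqrt{49729 + 1} + 17001 = \sqrt{49730} + 17001 = 17001 + \sqrt{49730}$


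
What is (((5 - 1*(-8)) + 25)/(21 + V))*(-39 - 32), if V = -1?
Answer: -1349/10 ≈ -134.90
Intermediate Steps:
(((5 - 1*(-8)) + 25)/(21 + V))*(-39 - 32) = (((5 - 1*(-8)) + 25)/(21 - 1))*(-39 - 32) = (((5 + 8) + 25)/20)*(-71) = ((13 + 25)*(1/20))*(-71) = (38*(1/20))*(-71) = (19/10)*(-71) = -1349/10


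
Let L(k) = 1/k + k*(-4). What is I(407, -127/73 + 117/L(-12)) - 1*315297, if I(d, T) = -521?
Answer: -315818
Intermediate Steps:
L(k) = 1/k - 4*k
I(407, -127/73 + 117/L(-12)) - 1*315297 = -521 - 1*315297 = -521 - 315297 = -315818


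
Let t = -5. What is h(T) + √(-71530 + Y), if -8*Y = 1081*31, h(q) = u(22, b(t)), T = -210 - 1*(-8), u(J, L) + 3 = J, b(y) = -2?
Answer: 19 + I*√1211502/4 ≈ 19.0 + 275.17*I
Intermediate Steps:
u(J, L) = -3 + J
T = -202 (T = -210 + 8 = -202)
h(q) = 19 (h(q) = -3 + 22 = 19)
Y = -33511/8 (Y = -1081*31/8 = -⅛*33511 = -33511/8 ≈ -4188.9)
h(T) + √(-71530 + Y) = 19 + √(-71530 - 33511/8) = 19 + √(-605751/8) = 19 + I*√1211502/4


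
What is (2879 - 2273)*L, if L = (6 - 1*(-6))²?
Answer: 87264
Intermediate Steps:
L = 144 (L = (6 + 6)² = 12² = 144)
(2879 - 2273)*L = (2879 - 2273)*144 = 606*144 = 87264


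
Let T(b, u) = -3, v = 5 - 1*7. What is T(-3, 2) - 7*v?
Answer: 11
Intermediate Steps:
v = -2 (v = 5 - 7 = -2)
T(-3, 2) - 7*v = -3 - 7*(-2) = -3 + 14 = 11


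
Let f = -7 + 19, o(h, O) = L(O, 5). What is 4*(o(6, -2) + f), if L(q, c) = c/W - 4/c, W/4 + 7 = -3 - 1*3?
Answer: 2887/65 ≈ 44.415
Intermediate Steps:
W = -52 (W = -28 + 4*(-3 - 1*3) = -28 + 4*(-3 - 3) = -28 + 4*(-6) = -28 - 24 = -52)
L(q, c) = -4/c - c/52 (L(q, c) = c/(-52) - 4/c = c*(-1/52) - 4/c = -c/52 - 4/c = -4/c - c/52)
o(h, O) = -233/260 (o(h, O) = -4/5 - 1/52*5 = -4*1/5 - 5/52 = -4/5 - 5/52 = -233/260)
f = 12
4*(o(6, -2) + f) = 4*(-233/260 + 12) = 4*(2887/260) = 2887/65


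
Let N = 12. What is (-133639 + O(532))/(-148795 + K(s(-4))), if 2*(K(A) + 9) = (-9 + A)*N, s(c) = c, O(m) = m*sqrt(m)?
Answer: 133639/148882 - 532*sqrt(133)/74441 ≈ 0.81520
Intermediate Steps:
O(m) = m**(3/2)
K(A) = -63 + 6*A (K(A) = -9 + ((-9 + A)*12)/2 = -9 + (-108 + 12*A)/2 = -9 + (-54 + 6*A) = -63 + 6*A)
(-133639 + O(532))/(-148795 + K(s(-4))) = (-133639 + 532**(3/2))/(-148795 + (-63 + 6*(-4))) = (-133639 + 1064*sqrt(133))/(-148795 + (-63 - 24)) = (-133639 + 1064*sqrt(133))/(-148795 - 87) = (-133639 + 1064*sqrt(133))/(-148882) = (-133639 + 1064*sqrt(133))*(-1/148882) = 133639/148882 - 532*sqrt(133)/74441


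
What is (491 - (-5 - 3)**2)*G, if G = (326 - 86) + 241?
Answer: 205387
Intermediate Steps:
G = 481 (G = 240 + 241 = 481)
(491 - (-5 - 3)**2)*G = (491 - (-5 - 3)**2)*481 = (491 - 1*(-8)**2)*481 = (491 - 1*64)*481 = (491 - 64)*481 = 427*481 = 205387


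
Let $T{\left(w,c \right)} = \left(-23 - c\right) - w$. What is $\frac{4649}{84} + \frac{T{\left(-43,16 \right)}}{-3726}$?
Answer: $\frac{2886973}{52164} \approx 55.344$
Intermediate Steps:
$T{\left(w,c \right)} = -23 - c - w$
$\frac{4649}{84} + \frac{T{\left(-43,16 \right)}}{-3726} = \frac{4649}{84} + \frac{-23 - 16 - -43}{-3726} = 4649 \cdot \frac{1}{84} + \left(-23 - 16 + 43\right) \left(- \frac{1}{3726}\right) = \frac{4649}{84} + 4 \left(- \frac{1}{3726}\right) = \frac{4649}{84} - \frac{2}{1863} = \frac{2886973}{52164}$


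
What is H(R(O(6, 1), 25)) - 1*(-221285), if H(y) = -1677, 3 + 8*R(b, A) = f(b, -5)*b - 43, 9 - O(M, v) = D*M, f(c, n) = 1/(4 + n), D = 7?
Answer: 219608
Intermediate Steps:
O(M, v) = 9 - 7*M
R(b, A) = -23/4 - b/8 (R(b, A) = -3/8 + (b/(4 - 5) - 43)/8 = -3/8 + (b/(-1) - 43)/8 = -3/8 + (-b - 43)/8 = -3/8 + (-43 - b)/8 = -3/8 + (-43/8 - b/8) = -23/4 - b/8)
H(R(O(6, 1), 25)) - 1*(-221285) = -1677 - 1*(-221285) = -1677 + 221285 = 219608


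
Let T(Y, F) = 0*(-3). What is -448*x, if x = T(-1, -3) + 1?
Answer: -448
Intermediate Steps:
T(Y, F) = 0
x = 1 (x = 0 + 1 = 1)
-448*x = -448*1 = -448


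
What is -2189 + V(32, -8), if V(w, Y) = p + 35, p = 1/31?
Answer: -66773/31 ≈ -2154.0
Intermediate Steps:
p = 1/31 ≈ 0.032258
V(w, Y) = 1086/31 (V(w, Y) = 1/31 + 35 = 1086/31)
-2189 + V(32, -8) = -2189 + 1086/31 = -66773/31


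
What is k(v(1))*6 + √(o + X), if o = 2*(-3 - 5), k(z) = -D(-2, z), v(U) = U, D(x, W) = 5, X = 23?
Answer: -30 + √7 ≈ -27.354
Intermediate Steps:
k(z) = -5 (k(z) = -1*5 = -5)
o = -16 (o = 2*(-8) = -16)
k(v(1))*6 + √(o + X) = -5*6 + √(-16 + 23) = -30 + √7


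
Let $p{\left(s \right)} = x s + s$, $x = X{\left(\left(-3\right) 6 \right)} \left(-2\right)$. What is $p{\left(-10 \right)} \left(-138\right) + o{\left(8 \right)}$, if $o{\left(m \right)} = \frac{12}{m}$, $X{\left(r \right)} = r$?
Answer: $\frac{102123}{2} \approx 51062.0$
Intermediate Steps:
$x = 36$ ($x = \left(-3\right) 6 \left(-2\right) = \left(-18\right) \left(-2\right) = 36$)
$p{\left(s \right)} = 37 s$ ($p{\left(s \right)} = 36 s + s = 37 s$)
$p{\left(-10 \right)} \left(-138\right) + o{\left(8 \right)} = 37 \left(-10\right) \left(-138\right) + \frac{12}{8} = \left(-370\right) \left(-138\right) + 12 \cdot \frac{1}{8} = 51060 + \frac{3}{2} = \frac{102123}{2}$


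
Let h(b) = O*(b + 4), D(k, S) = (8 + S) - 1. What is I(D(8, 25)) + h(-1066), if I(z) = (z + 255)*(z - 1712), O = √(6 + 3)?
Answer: -485346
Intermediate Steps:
O = 3 (O = √9 = 3)
D(k, S) = 7 + S
h(b) = 12 + 3*b (h(b) = 3*(b + 4) = 3*(4 + b) = 12 + 3*b)
I(z) = (-1712 + z)*(255 + z) (I(z) = (255 + z)*(-1712 + z) = (-1712 + z)*(255 + z))
I(D(8, 25)) + h(-1066) = (-436560 + (7 + 25)² - 1457*(7 + 25)) + (12 + 3*(-1066)) = (-436560 + 32² - 1457*32) + (12 - 3198) = (-436560 + 1024 - 46624) - 3186 = -482160 - 3186 = -485346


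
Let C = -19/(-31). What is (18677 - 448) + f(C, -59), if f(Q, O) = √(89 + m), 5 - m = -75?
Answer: 18242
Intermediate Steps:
m = 80 (m = 5 - 1*(-75) = 5 + 75 = 80)
C = 19/31 (C = -19*(-1/31) = 19/31 ≈ 0.61290)
f(Q, O) = 13 (f(Q, O) = √(89 + 80) = √169 = 13)
(18677 - 448) + f(C, -59) = (18677 - 448) + 13 = 18229 + 13 = 18242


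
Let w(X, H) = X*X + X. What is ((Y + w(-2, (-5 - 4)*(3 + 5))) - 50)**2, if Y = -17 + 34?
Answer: 961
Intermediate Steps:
Y = 17
w(X, H) = X + X**2 (w(X, H) = X**2 + X = X + X**2)
((Y + w(-2, (-5 - 4)*(3 + 5))) - 50)**2 = ((17 - 2*(1 - 2)) - 50)**2 = ((17 - 2*(-1)) - 50)**2 = ((17 + 2) - 50)**2 = (19 - 50)**2 = (-31)**2 = 961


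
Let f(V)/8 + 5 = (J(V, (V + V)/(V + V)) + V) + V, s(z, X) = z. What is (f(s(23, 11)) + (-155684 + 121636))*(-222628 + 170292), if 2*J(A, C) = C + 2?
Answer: 1764141888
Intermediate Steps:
J(A, C) = 1 + C/2 (J(A, C) = (C + 2)/2 = (2 + C)/2 = 1 + C/2)
f(V) = -28 + 16*V (f(V) = -40 + 8*(((1 + ((V + V)/(V + V))/2) + V) + V) = -40 + 8*(((1 + ((2*V)/((2*V)))/2) + V) + V) = -40 + 8*(((1 + ((2*V)*(1/(2*V)))/2) + V) + V) = -40 + 8*(((1 + (½)*1) + V) + V) = -40 + 8*(((1 + ½) + V) + V) = -40 + 8*((3/2 + V) + V) = -40 + 8*(3/2 + 2*V) = -40 + (12 + 16*V) = -28 + 16*V)
(f(s(23, 11)) + (-155684 + 121636))*(-222628 + 170292) = ((-28 + 16*23) + (-155684 + 121636))*(-222628 + 170292) = ((-28 + 368) - 34048)*(-52336) = (340 - 34048)*(-52336) = -33708*(-52336) = 1764141888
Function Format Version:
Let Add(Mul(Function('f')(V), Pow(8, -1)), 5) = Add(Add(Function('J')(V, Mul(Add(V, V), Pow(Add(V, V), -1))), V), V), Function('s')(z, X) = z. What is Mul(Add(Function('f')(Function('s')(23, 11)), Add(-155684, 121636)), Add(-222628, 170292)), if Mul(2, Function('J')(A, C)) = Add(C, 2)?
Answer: 1764141888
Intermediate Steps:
Function('J')(A, C) = Add(1, Mul(Rational(1, 2), C)) (Function('J')(A, C) = Mul(Rational(1, 2), Add(C, 2)) = Mul(Rational(1, 2), Add(2, C)) = Add(1, Mul(Rational(1, 2), C)))
Function('f')(V) = Add(-28, Mul(16, V)) (Function('f')(V) = Add(-40, Mul(8, Add(Add(Add(1, Mul(Rational(1, 2), Mul(Add(V, V), Pow(Add(V, V), -1)))), V), V))) = Add(-40, Mul(8, Add(Add(Add(1, Mul(Rational(1, 2), Mul(Mul(2, V), Pow(Mul(2, V), -1)))), V), V))) = Add(-40, Mul(8, Add(Add(Add(1, Mul(Rational(1, 2), Mul(Mul(2, V), Mul(Rational(1, 2), Pow(V, -1))))), V), V))) = Add(-40, Mul(8, Add(Add(Add(1, Mul(Rational(1, 2), 1)), V), V))) = Add(-40, Mul(8, Add(Add(Add(1, Rational(1, 2)), V), V))) = Add(-40, Mul(8, Add(Add(Rational(3, 2), V), V))) = Add(-40, Mul(8, Add(Rational(3, 2), Mul(2, V)))) = Add(-40, Add(12, Mul(16, V))) = Add(-28, Mul(16, V)))
Mul(Add(Function('f')(Function('s')(23, 11)), Add(-155684, 121636)), Add(-222628, 170292)) = Mul(Add(Add(-28, Mul(16, 23)), Add(-155684, 121636)), Add(-222628, 170292)) = Mul(Add(Add(-28, 368), -34048), -52336) = Mul(Add(340, -34048), -52336) = Mul(-33708, -52336) = 1764141888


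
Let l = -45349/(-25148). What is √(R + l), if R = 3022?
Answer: √478079857635/12574 ≈ 54.989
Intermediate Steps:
l = 45349/25148 (l = -45349*(-1/25148) = 45349/25148 ≈ 1.8033)
√(R + l) = √(3022 + 45349/25148) = √(76042605/25148) = √478079857635/12574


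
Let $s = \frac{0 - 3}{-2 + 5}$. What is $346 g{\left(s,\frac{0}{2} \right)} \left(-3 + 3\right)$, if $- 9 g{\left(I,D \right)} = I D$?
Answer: $0$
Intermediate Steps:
$s = -1$ ($s = - \frac{3}{3} = \left(-3\right) \frac{1}{3} = -1$)
$g{\left(I,D \right)} = - \frac{D I}{9}$ ($g{\left(I,D \right)} = - \frac{I D}{9} = - \frac{D I}{9}$)
$346 g{\left(s,\frac{0}{2} \right)} \left(-3 + 3\right) = 346 \left(- \frac{1}{9}\right) \frac{0}{2} \left(-1\right) \left(-3 + 3\right) = 346 \left(- \frac{1}{9}\right) 0 \cdot \frac{1}{2} \left(-1\right) 0 = 346 \left(- \frac{1}{9}\right) 0 \left(-1\right) 0 = 346 \cdot 0 \cdot 0 = 346 \cdot 0 = 0$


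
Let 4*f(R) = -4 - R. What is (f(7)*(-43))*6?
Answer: 1419/2 ≈ 709.50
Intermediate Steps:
f(R) = -1 - R/4 (f(R) = (-4 - R)/4 = -1 - R/4)
(f(7)*(-43))*6 = ((-1 - ¼*7)*(-43))*6 = ((-1 - 7/4)*(-43))*6 = -11/4*(-43)*6 = (473/4)*6 = 1419/2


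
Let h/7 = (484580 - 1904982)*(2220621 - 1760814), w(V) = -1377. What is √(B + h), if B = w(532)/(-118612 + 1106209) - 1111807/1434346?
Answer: I*√113257573327456416926084057757310594/157395089618 ≈ 2.1382e+6*I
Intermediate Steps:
h = -4571775476898 (h = 7*((484580 - 1904982)*(2220621 - 1760814)) = 7*(-1420402*459807) = 7*(-653110782414) = -4571775476898)
B = -122221372469/157395089618 (B = -1377/(-118612 + 1106209) - 1111807/1434346 = -1377/987597 - 1111807*1/1434346 = -1377*1/987597 - 1111807/1434346 = -153/109733 - 1111807/1434346 = -122221372469/157395089618 ≈ -0.77653)
√(B + h) = √(-122221372469/157395089618 - 4571775476898) = √(-719575010899857620017433/157395089618) = I*√113257573327456416926084057757310594/157395089618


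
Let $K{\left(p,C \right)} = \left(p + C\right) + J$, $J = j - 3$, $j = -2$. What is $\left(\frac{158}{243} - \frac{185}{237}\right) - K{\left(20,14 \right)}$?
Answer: $- \frac{559216}{19197} \approx -29.13$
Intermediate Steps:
$J = -5$ ($J = -2 - 3 = -5$)
$K{\left(p,C \right)} = -5 + C + p$ ($K{\left(p,C \right)} = \left(p + C\right) - 5 = \left(C + p\right) - 5 = -5 + C + p$)
$\left(\frac{158}{243} - \frac{185}{237}\right) - K{\left(20,14 \right)} = \left(\frac{158}{243} - \frac{185}{237}\right) - \left(-5 + 14 + 20\right) = \left(158 \cdot \frac{1}{243} - \frac{185}{237}\right) - 29 = \left(\frac{158}{243} - \frac{185}{237}\right) - 29 = - \frac{2503}{19197} - 29 = - \frac{559216}{19197}$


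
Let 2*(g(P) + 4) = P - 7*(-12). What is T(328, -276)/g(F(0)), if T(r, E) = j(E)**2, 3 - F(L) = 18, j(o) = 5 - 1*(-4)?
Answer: 162/61 ≈ 2.6557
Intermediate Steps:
j(o) = 9 (j(o) = 5 + 4 = 9)
F(L) = -15 (F(L) = 3 - 1*18 = 3 - 18 = -15)
g(P) = 38 + P/2 (g(P) = -4 + (P - 7*(-12))/2 = -4 + (P + 84)/2 = -4 + (84 + P)/2 = -4 + (42 + P/2) = 38 + P/2)
T(r, E) = 81 (T(r, E) = 9**2 = 81)
T(328, -276)/g(F(0)) = 81/(38 + (1/2)*(-15)) = 81/(38 - 15/2) = 81/(61/2) = 81*(2/61) = 162/61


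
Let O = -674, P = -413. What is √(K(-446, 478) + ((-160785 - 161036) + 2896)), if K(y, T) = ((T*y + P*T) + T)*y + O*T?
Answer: √182274207 ≈ 13501.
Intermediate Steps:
K(y, T) = -674*T + y*(-412*T + T*y) (K(y, T) = ((T*y - 413*T) + T)*y - 674*T = ((-413*T + T*y) + T)*y - 674*T = (-412*T + T*y)*y - 674*T = y*(-412*T + T*y) - 674*T = -674*T + y*(-412*T + T*y))
√(K(-446, 478) + ((-160785 - 161036) + 2896)) = √(478*(-674 + (-446)² - 412*(-446)) + ((-160785 - 161036) + 2896)) = √(478*(-674 + 198916 + 183752) + (-321821 + 2896)) = √(478*381994 - 318925) = √(182593132 - 318925) = √182274207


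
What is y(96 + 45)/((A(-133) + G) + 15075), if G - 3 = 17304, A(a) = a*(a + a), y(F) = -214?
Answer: -107/33880 ≈ -0.0031582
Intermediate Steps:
A(a) = 2*a² (A(a) = a*(2*a) = 2*a²)
G = 17307 (G = 3 + 17304 = 17307)
y(96 + 45)/((A(-133) + G) + 15075) = -214/((2*(-133)² + 17307) + 15075) = -214/((2*17689 + 17307) + 15075) = -214/((35378 + 17307) + 15075) = -214/(52685 + 15075) = -214/67760 = -214*1/67760 = -107/33880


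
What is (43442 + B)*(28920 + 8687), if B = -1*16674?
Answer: 1006664176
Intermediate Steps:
B = -16674
(43442 + B)*(28920 + 8687) = (43442 - 16674)*(28920 + 8687) = 26768*37607 = 1006664176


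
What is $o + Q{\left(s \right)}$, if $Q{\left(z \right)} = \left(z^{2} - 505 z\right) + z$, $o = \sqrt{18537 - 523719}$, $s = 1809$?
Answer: $2360745 + i \sqrt{505182} \approx 2.3607 \cdot 10^{6} + 710.76 i$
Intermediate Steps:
$o = i \sqrt{505182}$ ($o = \sqrt{-505182} = i \sqrt{505182} \approx 710.76 i$)
$Q{\left(z \right)} = z^{2} - 504 z$
$o + Q{\left(s \right)} = i \sqrt{505182} + 1809 \left(-504 + 1809\right) = i \sqrt{505182} + 1809 \cdot 1305 = i \sqrt{505182} + 2360745 = 2360745 + i \sqrt{505182}$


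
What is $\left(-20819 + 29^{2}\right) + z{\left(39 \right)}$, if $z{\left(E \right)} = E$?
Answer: $-19939$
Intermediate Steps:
$\left(-20819 + 29^{2}\right) + z{\left(39 \right)} = \left(-20819 + 29^{2}\right) + 39 = \left(-20819 + 841\right) + 39 = -19978 + 39 = -19939$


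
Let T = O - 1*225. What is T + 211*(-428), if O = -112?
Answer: -90645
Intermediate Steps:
T = -337 (T = -112 - 1*225 = -112 - 225 = -337)
T + 211*(-428) = -337 + 211*(-428) = -337 - 90308 = -90645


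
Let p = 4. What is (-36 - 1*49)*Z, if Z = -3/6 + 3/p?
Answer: -85/4 ≈ -21.250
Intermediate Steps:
Z = ¼ (Z = -3/6 + 3/4 = -3*⅙ + 3*(¼) = -½ + ¾ = ¼ ≈ 0.25000)
(-36 - 1*49)*Z = (-36 - 1*49)*(¼) = (-36 - 49)*(¼) = -85*¼ = -85/4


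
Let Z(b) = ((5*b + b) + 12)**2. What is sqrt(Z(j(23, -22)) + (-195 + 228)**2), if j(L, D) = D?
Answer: 3*sqrt(1721) ≈ 124.45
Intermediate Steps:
Z(b) = (12 + 6*b)**2 (Z(b) = (6*b + 12)**2 = (12 + 6*b)**2)
sqrt(Z(j(23, -22)) + (-195 + 228)**2) = sqrt(36*(2 - 22)**2 + (-195 + 228)**2) = sqrt(36*(-20)**2 + 33**2) = sqrt(36*400 + 1089) = sqrt(14400 + 1089) = sqrt(15489) = 3*sqrt(1721)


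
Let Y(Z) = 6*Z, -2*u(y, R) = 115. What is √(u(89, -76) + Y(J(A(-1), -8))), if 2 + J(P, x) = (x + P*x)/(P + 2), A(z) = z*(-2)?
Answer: I*√422/2 ≈ 10.271*I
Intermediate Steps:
u(y, R) = -115/2 (u(y, R) = -½*115 = -115/2)
A(z) = -2*z
J(P, x) = -2 + (x + P*x)/(2 + P) (J(P, x) = -2 + (x + P*x)/(P + 2) = -2 + (x + P*x)/(2 + P))
√(u(89, -76) + Y(J(A(-1), -8))) = √(-115/2 + 6*((-4 - 8 - (-4)*(-1) - 2*(-1)*(-8))/(2 - 2*(-1)))) = √(-115/2 + 6*((-4 - 8 - 2*2 + 2*(-8))/(2 + 2))) = √(-115/2 + 6*((-4 - 8 - 4 - 16)/4)) = √(-115/2 + 6*((¼)*(-32))) = √(-115/2 + 6*(-8)) = √(-115/2 - 48) = √(-211/2) = I*√422/2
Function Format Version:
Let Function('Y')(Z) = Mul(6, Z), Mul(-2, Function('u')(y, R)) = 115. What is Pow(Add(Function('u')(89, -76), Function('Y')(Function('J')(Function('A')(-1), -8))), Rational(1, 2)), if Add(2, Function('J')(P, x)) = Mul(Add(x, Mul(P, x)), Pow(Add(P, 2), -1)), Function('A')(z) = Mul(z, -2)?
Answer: Mul(Rational(1, 2), I, Pow(422, Rational(1, 2))) ≈ Mul(10.271, I)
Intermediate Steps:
Function('u')(y, R) = Rational(-115, 2) (Function('u')(y, R) = Mul(Rational(-1, 2), 115) = Rational(-115, 2))
Function('A')(z) = Mul(-2, z)
Function('J')(P, x) = Add(-2, Mul(Pow(Add(2, P), -1), Add(x, Mul(P, x)))) (Function('J')(P, x) = Add(-2, Mul(Add(x, Mul(P, x)), Pow(Add(P, 2), -1))) = Add(-2, Mul(Add(x, Mul(P, x)), Pow(Add(2, P), -1))) = Add(-2, Mul(Pow(Add(2, P), -1), Add(x, Mul(P, x)))))
Pow(Add(Function('u')(89, -76), Function('Y')(Function('J')(Function('A')(-1), -8))), Rational(1, 2)) = Pow(Add(Rational(-115, 2), Mul(6, Mul(Pow(Add(2, Mul(-2, -1)), -1), Add(-4, -8, Mul(-2, Mul(-2, -1)), Mul(Mul(-2, -1), -8))))), Rational(1, 2)) = Pow(Add(Rational(-115, 2), Mul(6, Mul(Pow(Add(2, 2), -1), Add(-4, -8, Mul(-2, 2), Mul(2, -8))))), Rational(1, 2)) = Pow(Add(Rational(-115, 2), Mul(6, Mul(Pow(4, -1), Add(-4, -8, -4, -16)))), Rational(1, 2)) = Pow(Add(Rational(-115, 2), Mul(6, Mul(Rational(1, 4), -32))), Rational(1, 2)) = Pow(Add(Rational(-115, 2), Mul(6, -8)), Rational(1, 2)) = Pow(Add(Rational(-115, 2), -48), Rational(1, 2)) = Pow(Rational(-211, 2), Rational(1, 2)) = Mul(Rational(1, 2), I, Pow(422, Rational(1, 2)))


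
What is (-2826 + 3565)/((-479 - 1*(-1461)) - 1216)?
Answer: -739/234 ≈ -3.1581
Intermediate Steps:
(-2826 + 3565)/((-479 - 1*(-1461)) - 1216) = 739/((-479 + 1461) - 1216) = 739/(982 - 1216) = 739/(-234) = 739*(-1/234) = -739/234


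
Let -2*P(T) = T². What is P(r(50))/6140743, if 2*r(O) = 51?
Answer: -2601/49125944 ≈ -5.2946e-5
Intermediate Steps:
r(O) = 51/2 (r(O) = (½)*51 = 51/2)
P(T) = -T²/2
P(r(50))/6140743 = -(51/2)²/2/6140743 = -½*2601/4*(1/6140743) = -2601/8*1/6140743 = -2601/49125944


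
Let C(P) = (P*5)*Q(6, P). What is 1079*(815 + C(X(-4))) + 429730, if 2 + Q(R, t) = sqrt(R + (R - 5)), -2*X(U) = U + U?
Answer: 1265955 + 21580*sqrt(7) ≈ 1.3231e+6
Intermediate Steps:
X(U) = -U (X(U) = -(U + U)/2 = -U)
Q(R, t) = -2 + sqrt(-5 + 2*R) (Q(R, t) = -2 + sqrt(R + (R - 5)) = -2 + sqrt(R + (-5 + R)) = -2 + sqrt(-5 + 2*R))
C(P) = 5*P*(-2 + sqrt(7)) (C(P) = (P*5)*(-2 + sqrt(-5 + 2*6)) = (5*P)*(-2 + sqrt(-5 + 12)) = (5*P)*(-2 + sqrt(7)) = 5*P*(-2 + sqrt(7)))
1079*(815 + C(X(-4))) + 429730 = 1079*(815 + 5*(-1*(-4))*(-2 + sqrt(7))) + 429730 = 1079*(815 + 5*4*(-2 + sqrt(7))) + 429730 = 1079*(815 + (-40 + 20*sqrt(7))) + 429730 = 1079*(775 + 20*sqrt(7)) + 429730 = (836225 + 21580*sqrt(7)) + 429730 = 1265955 + 21580*sqrt(7)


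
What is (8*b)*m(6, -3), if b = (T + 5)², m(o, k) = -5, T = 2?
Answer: -1960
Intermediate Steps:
b = 49 (b = (2 + 5)² = 7² = 49)
(8*b)*m(6, -3) = (8*49)*(-5) = 392*(-5) = -1960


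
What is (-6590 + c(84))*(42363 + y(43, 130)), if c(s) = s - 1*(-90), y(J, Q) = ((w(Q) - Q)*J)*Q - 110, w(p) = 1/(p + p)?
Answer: 4391274008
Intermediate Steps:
w(p) = 1/(2*p)
y(J, Q) = -110 + J*Q*(1/(2*Q) - Q) (y(J, Q) = ((1/(2*Q) - Q)*J)*Q - 110 = (J*(1/(2*Q) - Q))*Q - 110 = J*Q*(1/(2*Q) - Q) - 110 = -110 + J*Q*(1/(2*Q) - Q))
c(s) = 90 + s (c(s) = s + 90 = 90 + s)
(-6590 + c(84))*(42363 + y(43, 130)) = (-6590 + (90 + 84))*(42363 + (-110 + (1/2)*43 - 1*43*130**2)) = (-6590 + 174)*(42363 + (-110 + 43/2 - 1*43*16900)) = -6416*(42363 + (-110 + 43/2 - 726700)) = -6416*(42363 - 1453577/2) = -6416*(-1368851/2) = 4391274008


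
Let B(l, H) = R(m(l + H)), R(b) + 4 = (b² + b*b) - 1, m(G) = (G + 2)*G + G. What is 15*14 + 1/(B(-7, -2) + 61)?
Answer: 1236481/5888 ≈ 210.00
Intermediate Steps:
m(G) = G + G*(2 + G) (m(G) = (2 + G)*G + G = G*(2 + G) + G = G + G*(2 + G))
R(b) = -5 + 2*b² (R(b) = -4 + ((b² + b*b) - 1) = -4 + ((b² + b²) - 1) = -4 + (2*b² - 1) = -4 + (-1 + 2*b²) = -5 + 2*b²)
B(l, H) = -5 + 2*(H + l)²*(3 + H + l)² (B(l, H) = -5 + 2*((l + H)*(3 + (l + H)))² = -5 + 2*((H + l)*(3 + (H + l)))² = -5 + 2*((H + l)*(3 + H + l))² = -5 + 2*((H + l)²*(3 + H + l)²) = -5 + 2*(H + l)²*(3 + H + l)²)
15*14 + 1/(B(-7, -2) + 61) = 15*14 + 1/((-5 + 2*(-2 - 7)²*(3 - 2 - 7)²) + 61) = 210 + 1/((-5 + 2*(-9)²*(-6)²) + 61) = 210 + 1/((-5 + 2*81*36) + 61) = 210 + 1/((-5 + 5832) + 61) = 210 + 1/(5827 + 61) = 210 + 1/5888 = 1236481/5888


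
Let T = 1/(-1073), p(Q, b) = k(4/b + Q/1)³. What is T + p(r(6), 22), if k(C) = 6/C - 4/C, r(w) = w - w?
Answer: 1428162/1073 ≈ 1331.0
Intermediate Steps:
r(w) = 0
k(C) = 2/C
p(Q, b) = 8/(Q + 4/b)³ (p(Q, b) = (2/(4/b + Q/1))³ = (2/(4/b + Q*1))³ = (2/(4/b + Q))³ = (2/(Q + 4/b))³ = 8/(Q + 4/b)³)
T = -1/1073 ≈ -0.00093197
T + p(r(6), 22) = -1/1073 + 8*22³/(4 + 0*22)³ = -1/1073 + 8*10648/(4 + 0)³ = -1/1073 + 8*10648/4³ = -1/1073 + 8*10648*(1/64) = -1/1073 + 1331 = 1428162/1073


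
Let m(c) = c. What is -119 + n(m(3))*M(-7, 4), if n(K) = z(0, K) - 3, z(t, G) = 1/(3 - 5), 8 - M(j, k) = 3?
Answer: -273/2 ≈ -136.50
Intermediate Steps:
M(j, k) = 5 (M(j, k) = 8 - 1*3 = 8 - 3 = 5)
z(t, G) = -½ (z(t, G) = 1/(-2) = -½)
n(K) = -7/2 (n(K) = -½ - 3 = -7/2)
-119 + n(m(3))*M(-7, 4) = -119 - 7/2*5 = -119 - 35/2 = -273/2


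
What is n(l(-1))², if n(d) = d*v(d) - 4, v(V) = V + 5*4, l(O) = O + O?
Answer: 1600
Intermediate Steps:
l(O) = 2*O
v(V) = 20 + V (v(V) = V + 20 = 20 + V)
n(d) = -4 + d*(20 + d) (n(d) = d*(20 + d) - 4 = -4 + d*(20 + d))
n(l(-1))² = (-4 + (2*(-1))*(20 + 2*(-1)))² = (-4 - 2*(20 - 2))² = (-4 - 2*18)² = (-4 - 36)² = (-40)² = 1600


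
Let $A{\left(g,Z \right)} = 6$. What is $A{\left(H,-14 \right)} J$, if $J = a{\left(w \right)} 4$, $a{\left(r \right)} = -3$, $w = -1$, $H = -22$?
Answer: $-72$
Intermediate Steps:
$J = -12$ ($J = \left(-3\right) 4 = -12$)
$A{\left(H,-14 \right)} J = 6 \left(-12\right) = -72$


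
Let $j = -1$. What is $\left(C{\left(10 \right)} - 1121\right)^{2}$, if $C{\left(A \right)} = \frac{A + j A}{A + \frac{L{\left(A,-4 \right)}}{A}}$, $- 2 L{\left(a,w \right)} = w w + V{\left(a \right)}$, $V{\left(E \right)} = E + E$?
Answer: $1256641$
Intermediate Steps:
$V{\left(E \right)} = 2 E$
$L{\left(a,w \right)} = - a - \frac{w^{2}}{2}$ ($L{\left(a,w \right)} = - \frac{w w + 2 a}{2} = - \frac{w^{2} + 2 a}{2} = - a - \frac{w^{2}}{2}$)
$C{\left(A \right)} = 0$ ($C{\left(A \right)} = \frac{A - A}{A + \frac{- A - \frac{\left(-4\right)^{2}}{2}}{A}} = \frac{0}{A + \frac{- A - 8}{A}} = \frac{0}{A + \frac{-8 - A}{A}} = 0$)
$\left(C{\left(10 \right)} - 1121\right)^{2} = \left(0 - 1121\right)^{2} = \left(-1121\right)^{2} = 1256641$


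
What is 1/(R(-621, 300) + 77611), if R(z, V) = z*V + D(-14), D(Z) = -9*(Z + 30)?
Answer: -1/108833 ≈ -9.1884e-6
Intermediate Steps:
D(Z) = -270 - 9*Z (D(Z) = -9*(30 + Z) = -270 - 9*Z)
R(z, V) = -144 + V*z (R(z, V) = z*V + (-270 - 9*(-14)) = V*z + (-270 + 126) = V*z - 144 = -144 + V*z)
1/(R(-621, 300) + 77611) = 1/((-144 + 300*(-621)) + 77611) = 1/((-144 - 186300) + 77611) = 1/(-186444 + 77611) = 1/(-108833) = -1/108833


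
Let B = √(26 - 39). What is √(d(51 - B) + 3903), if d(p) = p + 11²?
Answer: √(4075 - I*√13) ≈ 63.836 - 0.0282*I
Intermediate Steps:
B = I*√13 (B = √(-13) = I*√13 ≈ 3.6056*I)
d(p) = 121 + p (d(p) = p + 121 = 121 + p)
√(d(51 - B) + 3903) = √((121 + (51 - I*√13)) + 3903) = √((172 - I*√13) + 3903) = √(4075 - I*√13)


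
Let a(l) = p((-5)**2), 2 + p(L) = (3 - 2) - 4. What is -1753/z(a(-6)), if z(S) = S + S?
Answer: 1753/10 ≈ 175.30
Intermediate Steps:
p(L) = -5 (p(L) = -2 + ((3 - 2) - 4) = -2 + (1 - 4) = -2 - 3 = -5)
a(l) = -5
z(S) = 2*S
-1753/z(a(-6)) = -1753/(2*(-5)) = -1753/(-10) = -1753*(-1/10) = 1753/10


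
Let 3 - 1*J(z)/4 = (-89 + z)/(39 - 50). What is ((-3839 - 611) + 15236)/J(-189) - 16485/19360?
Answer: -115657093/948640 ≈ -121.92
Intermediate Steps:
J(z) = -224/11 + 4*z/11 (J(z) = 12 - 4*(-89 + z)/(39 - 50) = 12 - 4*(-89 + z)/(-11) = 12 - 4*(-89 + z)*(-1)/11 = 12 - 4*(89/11 - z/11) = 12 + (-356/11 + 4*z/11) = -224/11 + 4*z/11)
((-3839 - 611) + 15236)/J(-189) - 16485/19360 = ((-3839 - 611) + 15236)/(-224/11 + (4/11)*(-189)) - 16485/19360 = (-4450 + 15236)/(-224/11 - 756/11) - 16485*1/19360 = 10786/(-980/11) - 3297/3872 = 10786*(-11/980) - 3297/3872 = -59323/490 - 3297/3872 = -115657093/948640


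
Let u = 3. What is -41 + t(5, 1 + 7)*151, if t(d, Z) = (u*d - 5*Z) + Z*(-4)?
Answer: -8648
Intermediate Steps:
t(d, Z) = -9*Z + 3*d (t(d, Z) = (3*d - 5*Z) + Z*(-4) = (-5*Z + 3*d) - 4*Z = -9*Z + 3*d)
-41 + t(5, 1 + 7)*151 = -41 + (-9*(1 + 7) + 3*5)*151 = -41 + (-9*8 + 15)*151 = -41 + (-72 + 15)*151 = -41 - 57*151 = -41 - 8607 = -8648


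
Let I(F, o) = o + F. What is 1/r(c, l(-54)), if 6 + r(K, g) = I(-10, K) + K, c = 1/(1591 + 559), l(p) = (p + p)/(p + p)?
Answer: -1075/17199 ≈ -0.062504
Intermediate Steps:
l(p) = 1 (l(p) = (2*p)/((2*p)) = (2*p)*(1/(2*p)) = 1)
I(F, o) = F + o
c = 1/2150 ≈ 0.00046512
r(K, g) = -16 + 2*K (r(K, g) = -6 + ((-10 + K) + K) = -6 + (-10 + 2*K) = -16 + 2*K)
1/r(c, l(-54)) = 1/(-16 + 2*(1/2150)) = 1/(-16 + 1/1075) = 1/(-17199/1075) = -1075/17199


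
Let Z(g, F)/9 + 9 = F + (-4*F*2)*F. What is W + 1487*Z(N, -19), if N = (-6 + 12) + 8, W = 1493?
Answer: -39023335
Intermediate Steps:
N = 14 (N = 6 + 8 = 14)
Z(g, F) = -81 - 72*F**2 + 9*F (Z(g, F) = -81 + 9*(F + (-4*F*2)*F) = -81 + 9*(F + (-8*F)*F) = -81 + 9*(F - 8*F**2) = -81 + (-72*F**2 + 9*F) = -81 - 72*F**2 + 9*F)
W + 1487*Z(N, -19) = 1493 + 1487*(-81 - 72*(-19)**2 + 9*(-19)) = 1493 + 1487*(-81 - 72*361 - 171) = 1493 + 1487*(-81 - 25992 - 171) = 1493 + 1487*(-26244) = 1493 - 39024828 = -39023335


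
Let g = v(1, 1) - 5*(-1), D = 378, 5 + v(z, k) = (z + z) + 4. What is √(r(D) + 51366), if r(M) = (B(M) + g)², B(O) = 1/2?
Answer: √205633/2 ≈ 226.73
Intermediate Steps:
v(z, k) = -1 + 2*z (v(z, k) = -5 + ((z + z) + 4) = -5 + (2*z + 4) = -5 + (4 + 2*z) = -1 + 2*z)
B(O) = ½
g = 6 (g = (-1 + 2*1) - 5*(-1) = (-1 + 2) + 5 = 1 + 5 = 6)
r(M) = 169/4 (r(M) = (½ + 6)² = (13/2)² = 169/4)
√(r(D) + 51366) = √(169/4 + 51366) = √(205633/4) = √205633/2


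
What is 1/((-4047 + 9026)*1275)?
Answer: 1/6348225 ≈ 1.5752e-7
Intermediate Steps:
1/((-4047 + 9026)*1275) = (1/1275)/4979 = (1/4979)*(1/1275) = 1/6348225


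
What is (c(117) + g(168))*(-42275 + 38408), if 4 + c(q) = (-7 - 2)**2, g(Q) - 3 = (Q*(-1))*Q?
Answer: 108832848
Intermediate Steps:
g(Q) = 3 - Q**2 (g(Q) = 3 + (Q*(-1))*Q = 3 + (-Q)*Q = 3 - Q**2)
c(q) = 77 (c(q) = -4 + (-7 - 2)**2 = -4 + (-9)**2 = -4 + 81 = 77)
(c(117) + g(168))*(-42275 + 38408) = (77 + (3 - 1*168**2))*(-42275 + 38408) = (77 + (3 - 1*28224))*(-3867) = (77 + (3 - 28224))*(-3867) = (77 - 28221)*(-3867) = -28144*(-3867) = 108832848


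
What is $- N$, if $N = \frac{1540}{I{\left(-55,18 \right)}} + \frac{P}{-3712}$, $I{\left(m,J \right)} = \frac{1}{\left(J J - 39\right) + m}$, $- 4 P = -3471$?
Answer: $- \frac{5259158129}{14848} \approx -3.542 \cdot 10^{5}$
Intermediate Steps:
$P = \frac{3471}{4}$ ($P = \left(- \frac{1}{4}\right) \left(-3471\right) = \frac{3471}{4} \approx 867.75$)
$I{\left(m,J \right)} = \frac{1}{-39 + m + J^{2}}$ ($I{\left(m,J \right)} = \frac{1}{\left(J^{2} - 39\right) + m} = \frac{1}{\left(-39 + J^{2}\right) + m} = \frac{1}{-39 + m + J^{2}}$)
$N = \frac{5259158129}{14848}$ ($N = \frac{1540}{\frac{1}{-39 - 55 + 18^{2}}} + \frac{3471}{4 \left(-3712\right)} = \frac{1540}{\frac{1}{-39 - 55 + 324}} + \frac{3471}{4} \left(- \frac{1}{3712}\right) = \frac{1540}{\frac{1}{230}} - \frac{3471}{14848} = 1540 \frac{1}{\frac{1}{230}} - \frac{3471}{14848} = 1540 \cdot 230 - \frac{3471}{14848} = 354200 - \frac{3471}{14848} = \frac{5259158129}{14848} \approx 3.542 \cdot 10^{5}$)
$- N = \left(-1\right) \frac{5259158129}{14848} = - \frac{5259158129}{14848}$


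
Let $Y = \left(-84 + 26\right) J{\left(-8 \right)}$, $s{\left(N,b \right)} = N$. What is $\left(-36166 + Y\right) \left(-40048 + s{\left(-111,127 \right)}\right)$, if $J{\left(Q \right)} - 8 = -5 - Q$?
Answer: $1478011836$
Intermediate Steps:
$J{\left(Q \right)} = 3 - Q$ ($J{\left(Q \right)} = 8 - \left(5 + Q\right) = 3 - Q$)
$Y = -638$ ($Y = \left(-84 + 26\right) \left(3 - -8\right) = - 58 \left(3 + 8\right) = \left(-58\right) 11 = -638$)
$\left(-36166 + Y\right) \left(-40048 + s{\left(-111,127 \right)}\right) = \left(-36166 - 638\right) \left(-40048 - 111\right) = \left(-36804\right) \left(-40159\right) = 1478011836$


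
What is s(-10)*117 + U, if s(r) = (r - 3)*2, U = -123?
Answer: -3165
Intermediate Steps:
s(r) = -6 + 2*r (s(r) = (-3 + r)*2 = -6 + 2*r)
s(-10)*117 + U = (-6 + 2*(-10))*117 - 123 = (-6 - 20)*117 - 123 = -26*117 - 123 = -3042 - 123 = -3165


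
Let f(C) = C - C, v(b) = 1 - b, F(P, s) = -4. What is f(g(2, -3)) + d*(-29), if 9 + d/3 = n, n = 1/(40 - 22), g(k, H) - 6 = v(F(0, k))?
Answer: 4669/6 ≈ 778.17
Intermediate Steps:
g(k, H) = 11 (g(k, H) = 6 + (1 - 1*(-4)) = 6 + (1 + 4) = 6 + 5 = 11)
n = 1/18 ≈ 0.055556
d = -161/6 (d = -27 + 3*(1/18) = -27 + ⅙ = -161/6 ≈ -26.833)
f(C) = 0
f(g(2, -3)) + d*(-29) = 0 - 161/6*(-29) = 0 + 4669/6 = 4669/6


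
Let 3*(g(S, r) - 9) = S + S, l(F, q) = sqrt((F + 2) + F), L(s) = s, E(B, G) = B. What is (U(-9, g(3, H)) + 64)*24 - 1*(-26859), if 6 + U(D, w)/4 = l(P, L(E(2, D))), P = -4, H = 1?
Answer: 27819 + 96*I*sqrt(6) ≈ 27819.0 + 235.15*I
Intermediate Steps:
l(F, q) = sqrt(2 + 2*F) (l(F, q) = sqrt((2 + F) + F) = sqrt(2 + 2*F))
g(S, r) = 9 + 2*S/3 (g(S, r) = 9 + (S + S)/3 = 9 + (2*S)/3 = 9 + 2*S/3)
U(D, w) = -24 + 4*I*sqrt(6) (U(D, w) = -24 + 4*sqrt(2 + 2*(-4)) = -24 + 4*sqrt(2 - 8) = -24 + 4*sqrt(-6) = -24 + 4*(I*sqrt(6)) = -24 + 4*I*sqrt(6))
(U(-9, g(3, H)) + 64)*24 - 1*(-26859) = ((-24 + 4*I*sqrt(6)) + 64)*24 - 1*(-26859) = (40 + 4*I*sqrt(6))*24 + 26859 = (960 + 96*I*sqrt(6)) + 26859 = 27819 + 96*I*sqrt(6)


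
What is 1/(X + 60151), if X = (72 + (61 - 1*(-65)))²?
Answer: 1/99355 ≈ 1.0065e-5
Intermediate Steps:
X = 39204 (X = (72 + (61 + 65))² = (72 + 126)² = 198² = 39204)
1/(X + 60151) = 1/(39204 + 60151) = 1/99355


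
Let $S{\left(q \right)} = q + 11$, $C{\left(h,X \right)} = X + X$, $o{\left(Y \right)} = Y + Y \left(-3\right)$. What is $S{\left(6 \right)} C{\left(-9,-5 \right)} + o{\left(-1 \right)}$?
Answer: $-168$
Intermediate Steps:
$o{\left(Y \right)} = - 2 Y$ ($o{\left(Y \right)} = Y - 3 Y = - 2 Y$)
$C{\left(h,X \right)} = 2 X$
$S{\left(q \right)} = 11 + q$
$S{\left(6 \right)} C{\left(-9,-5 \right)} + o{\left(-1 \right)} = \left(11 + 6\right) 2 \left(-5\right) - -2 = 17 \left(-10\right) + 2 = -170 + 2 = -168$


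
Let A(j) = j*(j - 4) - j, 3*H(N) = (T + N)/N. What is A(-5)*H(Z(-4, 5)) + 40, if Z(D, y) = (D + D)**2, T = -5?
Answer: 5315/96 ≈ 55.365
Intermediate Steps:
Z(D, y) = 4*D**2 (Z(D, y) = (2*D)**2 = 4*D**2)
H(N) = (-5 + N)/(3*N) (H(N) = ((-5 + N)/N)/3 = (-5 + N)/(3*N))
A(j) = -j + j*(-4 + j) (A(j) = j*(-4 + j) - j = -j + j*(-4 + j))
A(-5)*H(Z(-4, 5)) + 40 = (-5*(-5 - 5))*((-5 + 4*(-4)**2)/(3*((4*(-4)**2)))) + 40 = (-5*(-10))*((-5 + 4*16)/(3*((4*16)))) + 40 = 50*((1/3)*(-5 + 64)/64) + 40 = 50*((1/3)*(1/64)*59) + 40 = 50*(59/192) + 40 = 1475/96 + 40 = 5315/96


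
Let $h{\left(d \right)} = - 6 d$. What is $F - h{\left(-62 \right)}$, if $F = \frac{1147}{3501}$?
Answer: $- \frac{1301225}{3501} \approx -371.67$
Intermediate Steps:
$F = \frac{1147}{3501}$ ($F = 1147 \cdot \frac{1}{3501} = \frac{1147}{3501} \approx 0.32762$)
$F - h{\left(-62 \right)} = \frac{1147}{3501} - \left(-6\right) \left(-62\right) = \frac{1147}{3501} - 372 = - \frac{1301225}{3501}$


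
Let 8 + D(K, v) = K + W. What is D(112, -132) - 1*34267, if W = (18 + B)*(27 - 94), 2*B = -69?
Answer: -66115/2 ≈ -33058.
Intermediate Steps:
B = -69/2 (B = (½)*(-69) = -69/2 ≈ -34.500)
W = 2211/2 (W = (18 - 69/2)*(27 - 94) = -33/2*(-67) = 2211/2 ≈ 1105.5)
D(K, v) = 2195/2 + K (D(K, v) = -8 + (K + 2211/2) = -8 + (2211/2 + K) = 2195/2 + K)
D(112, -132) - 1*34267 = (2195/2 + 112) - 1*34267 = 2419/2 - 34267 = -66115/2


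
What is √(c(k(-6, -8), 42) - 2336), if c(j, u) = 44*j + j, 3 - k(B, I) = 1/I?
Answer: I*√35126/4 ≈ 46.855*I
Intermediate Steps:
k(B, I) = 3 - 1/I
c(j, u) = 45*j
√(c(k(-6, -8), 42) - 2336) = √(45*(3 - 1/(-8)) - 2336) = √(45*(3 - 1*(-⅛)) - 2336) = √(45*(3 + ⅛) - 2336) = √(45*(25/8) - 2336) = √(1125/8 - 2336) = √(-17563/8) = I*√35126/4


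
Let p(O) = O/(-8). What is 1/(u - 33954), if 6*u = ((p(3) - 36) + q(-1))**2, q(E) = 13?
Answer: -384/13003367 ≈ -2.9531e-5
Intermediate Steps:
p(O) = -O/8 (p(O) = O*(-1/8) = -O/8)
u = 34969/384 (u = ((-1/8*3 - 36) + 13)**2/6 = ((-3/8 - 36) + 13)**2/6 = (-291/8 + 13)**2/6 = (-187/8)**2/6 = (1/6)*(34969/64) = 34969/384 ≈ 91.065)
1/(u - 33954) = 1/(34969/384 - 33954) = 1/(-13003367/384) = -384/13003367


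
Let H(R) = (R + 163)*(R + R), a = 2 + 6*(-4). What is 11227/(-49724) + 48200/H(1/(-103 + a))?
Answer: -9362211244449/506538388 ≈ -18483.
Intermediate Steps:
a = -22 (a = 2 - 24 = -22)
H(R) = 2*R*(163 + R) (H(R) = (163 + R)*(2*R) = 2*R*(163 + R))
11227/(-49724) + 48200/H(1/(-103 + a)) = 11227/(-49724) + 48200/((2*(163 + 1/(-103 - 22))/(-103 - 22))) = 11227*(-1/49724) + 48200/((2*(163 + 1/(-125))/(-125))) = -11227/49724 + 48200/((2*(-1/125)*(163 - 1/125))) = -11227/49724 + 48200/((2*(-1/125)*(20374/125))) = -11227/49724 + 48200/(-40748/15625) = -11227/49724 + 48200*(-15625/40748) = -11227/49724 - 188281250/10187 = -9362211244449/506538388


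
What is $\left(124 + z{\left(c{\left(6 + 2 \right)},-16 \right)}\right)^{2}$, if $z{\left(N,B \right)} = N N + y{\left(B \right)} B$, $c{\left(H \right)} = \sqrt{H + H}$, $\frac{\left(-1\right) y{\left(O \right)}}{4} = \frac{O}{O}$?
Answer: $41616$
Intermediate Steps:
$y{\left(O \right)} = -4$ ($y{\left(O \right)} = - 4 \frac{O}{O} = \left(-4\right) 1 = -4$)
$c{\left(H \right)} = \sqrt{2} \sqrt{H}$ ($c{\left(H \right)} = \sqrt{2 H} = \sqrt{2} \sqrt{H}$)
$z{\left(N,B \right)} = N^{2} - 4 B$ ($z{\left(N,B \right)} = N N - 4 B = N^{2} - 4 B$)
$\left(124 + z{\left(c{\left(6 + 2 \right)},-16 \right)}\right)^{2} = \left(124 + \left(\left(\sqrt{2} \sqrt{6 + 2}\right)^{2} - -64\right)\right)^{2} = \left(124 + \left(\left(\sqrt{2} \sqrt{8}\right)^{2} + 64\right)\right)^{2} = \left(124 + \left(\left(\sqrt{2} \cdot 2 \sqrt{2}\right)^{2} + 64\right)\right)^{2} = \left(124 + \left(4^{2} + 64\right)\right)^{2} = \left(124 + \left(16 + 64\right)\right)^{2} = \left(124 + 80\right)^{2} = 204^{2} = 41616$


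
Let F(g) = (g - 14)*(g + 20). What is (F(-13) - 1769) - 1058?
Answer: -3016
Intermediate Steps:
F(g) = (-14 + g)*(20 + g)
(F(-13) - 1769) - 1058 = ((-280 + (-13)**2 + 6*(-13)) - 1769) - 1058 = ((-280 + 169 - 78) - 1769) - 1058 = (-189 - 1769) - 1058 = -1958 - 1058 = -3016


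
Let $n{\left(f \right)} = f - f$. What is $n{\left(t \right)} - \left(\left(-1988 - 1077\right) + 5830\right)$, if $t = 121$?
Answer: $-2765$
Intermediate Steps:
$n{\left(f \right)} = 0$
$n{\left(t \right)} - \left(\left(-1988 - 1077\right) + 5830\right) = 0 - \left(\left(-1988 - 1077\right) + 5830\right) = 0 - \left(-3065 + 5830\right) = 0 - 2765 = -2765$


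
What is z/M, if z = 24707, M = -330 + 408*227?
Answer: 24707/92286 ≈ 0.26772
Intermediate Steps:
M = 92286 (M = -330 + 92616 = 92286)
z/M = 24707/92286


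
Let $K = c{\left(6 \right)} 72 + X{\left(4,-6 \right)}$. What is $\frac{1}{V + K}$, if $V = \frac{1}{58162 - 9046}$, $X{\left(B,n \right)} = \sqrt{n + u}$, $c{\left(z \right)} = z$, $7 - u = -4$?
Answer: $\frac{1042148838108}{450196257373489} - \frac{2412381456 \sqrt{5}}{450196257373489} \approx 0.0023029$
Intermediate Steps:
$u = 11$ ($u = 7 - -4 = 7 + 4 = 11$)
$X{\left(B,n \right)} = \sqrt{11 + n}$ ($X{\left(B,n \right)} = \sqrt{n + 11} = \sqrt{11 + n}$)
$K = 432 + \sqrt{5}$ ($K = 6 \cdot 72 + \sqrt{11 - 6} = 432 + \sqrt{5} \approx 434.24$)
$V = \frac{1}{49116} \approx 2.036 \cdot 10^{-5}$
$\frac{1}{V + K} = \frac{1}{\frac{1}{49116} + \left(432 + \sqrt{5}\right)} = \frac{1}{\frac{21218113}{49116} + \sqrt{5}}$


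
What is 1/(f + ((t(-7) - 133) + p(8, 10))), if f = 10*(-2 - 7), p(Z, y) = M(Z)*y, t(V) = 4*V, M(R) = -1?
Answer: -1/261 ≈ -0.0038314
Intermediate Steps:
p(Z, y) = -y
f = -90 (f = 10*(-9) = -90)
1/(f + ((t(-7) - 133) + p(8, 10))) = 1/(-90 + ((4*(-7) - 133) - 1*10)) = 1/(-90 + ((-28 - 133) - 10)) = 1/(-90 + (-161 - 10)) = 1/(-90 - 171) = 1/(-261) = -1/261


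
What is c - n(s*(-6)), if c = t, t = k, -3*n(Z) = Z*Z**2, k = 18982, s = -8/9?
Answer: 1541638/81 ≈ 19033.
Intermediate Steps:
s = -8/9 (s = -8*1/9 = -8/9 ≈ -0.88889)
n(Z) = -Z**3/3 (n(Z) = -Z*Z**2/3 = -Z**3/3)
t = 18982
c = 18982
c - n(s*(-6)) = 18982 - (-1)*(-8/9*(-6))**3/3 = 18982 - (-1)*(16/3)**3/3 = 18982 - (-1)*4096/(3*27) = 18982 - 1*(-4096/81) = 18982 + 4096/81 = 1541638/81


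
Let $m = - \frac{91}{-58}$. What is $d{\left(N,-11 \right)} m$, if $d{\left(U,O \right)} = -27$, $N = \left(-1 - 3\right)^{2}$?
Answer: $- \frac{2457}{58} \approx -42.362$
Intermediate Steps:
$m = \frac{91}{58}$ ($m = \left(-91\right) \left(- \frac{1}{58}\right) = \frac{91}{58} \approx 1.569$)
$N = 16$ ($N = \left(-4\right)^{2} = 16$)
$d{\left(N,-11 \right)} m = \left(-27\right) \frac{91}{58} = - \frac{2457}{58}$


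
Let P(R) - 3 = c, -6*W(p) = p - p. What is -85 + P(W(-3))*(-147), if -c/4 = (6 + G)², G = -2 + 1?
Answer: 14174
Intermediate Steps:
G = -1
W(p) = 0 (W(p) = -(p - p)/6 = -⅙*0 = 0)
c = -100 (c = -4*(6 - 1)² = -4*5² = -4*25 = -100)
P(R) = -97 (P(R) = 3 - 100 = -97)
-85 + P(W(-3))*(-147) = -85 - 97*(-147) = -85 + 14259 = 14174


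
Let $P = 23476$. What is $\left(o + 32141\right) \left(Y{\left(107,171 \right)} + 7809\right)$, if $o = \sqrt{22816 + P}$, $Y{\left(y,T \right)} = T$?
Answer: $256485180 + 15960 \sqrt{11573} \approx 2.582 \cdot 10^{8}$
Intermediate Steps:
$o = 2 \sqrt{11573}$ ($o = \sqrt{22816 + 23476} = \sqrt{46292} = 2 \sqrt{11573} \approx 215.16$)
$\left(o + 32141\right) \left(Y{\left(107,171 \right)} + 7809\right) = \left(2 \sqrt{11573} + 32141\right) \left(171 + 7809\right) = \left(32141 + 2 \sqrt{11573}\right) 7980 = 256485180 + 15960 \sqrt{11573}$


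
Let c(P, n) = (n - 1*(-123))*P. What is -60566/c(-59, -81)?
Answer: 30283/1239 ≈ 24.441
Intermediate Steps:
c(P, n) = P*(123 + n) (c(P, n) = (n + 123)*P = (123 + n)*P = P*(123 + n))
-60566/c(-59, -81) = -60566*(-1/(59*(123 - 81))) = -60566/((-59*42)) = -60566/(-2478) = -60566*(-1/2478) = 30283/1239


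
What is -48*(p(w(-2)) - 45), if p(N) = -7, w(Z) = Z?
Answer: 2496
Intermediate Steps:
-48*(p(w(-2)) - 45) = -48*(-7 - 45) = -48*(-52) = 2496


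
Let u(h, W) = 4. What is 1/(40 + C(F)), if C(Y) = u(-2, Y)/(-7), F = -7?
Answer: 7/276 ≈ 0.025362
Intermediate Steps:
C(Y) = -4/7 (C(Y) = 4/(-7) = 4*(-⅐) = -4/7)
1/(40 + C(F)) = 1/(40 - 4/7) = 1/(276/7) = 7/276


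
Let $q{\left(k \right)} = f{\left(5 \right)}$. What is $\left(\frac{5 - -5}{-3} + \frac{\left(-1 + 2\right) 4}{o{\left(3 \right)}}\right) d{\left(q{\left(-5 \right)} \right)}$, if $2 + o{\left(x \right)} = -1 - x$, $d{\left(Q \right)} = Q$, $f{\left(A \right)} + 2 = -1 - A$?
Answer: $32$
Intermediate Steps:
$f{\left(A \right)} = -3 - A$ ($f{\left(A \right)} = -2 - \left(1 + A\right) = -3 - A$)
$q{\left(k \right)} = -8$ ($q{\left(k \right)} = -3 - 5 = -8$)
$o{\left(x \right)} = -3 - x$ ($o{\left(x \right)} = -2 - \left(1 + x\right) = -3 - x$)
$\left(\frac{5 - -5}{-3} + \frac{\left(-1 + 2\right) 4}{o{\left(3 \right)}}\right) d{\left(q{\left(-5 \right)} \right)} = \left(\frac{5 - -5}{-3} + \frac{\left(-1 + 2\right) 4}{-3 - 3}\right) \left(-8\right) = \left(\left(5 + 5\right) \left(- \frac{1}{3}\right) + \frac{1 \cdot 4}{-3 - 3}\right) \left(-8\right) = \left(10 \left(- \frac{1}{3}\right) + \frac{4}{-6}\right) \left(-8\right) = \left(- \frac{10}{3} + 4 \left(- \frac{1}{6}\right)\right) \left(-8\right) = \left(- \frac{10}{3} - \frac{2}{3}\right) \left(-8\right) = \left(-4\right) \left(-8\right) = 32$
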